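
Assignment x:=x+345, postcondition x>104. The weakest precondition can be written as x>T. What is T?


Formula: wp(x:=E, P) = P[E/x] (substitute E for x in postcondition)
Step 1: Postcondition: x>104
Step 2: Substitute x+345 for x: x+345>104
Step 3: Solve for x: x > 104-345 = -241

-241


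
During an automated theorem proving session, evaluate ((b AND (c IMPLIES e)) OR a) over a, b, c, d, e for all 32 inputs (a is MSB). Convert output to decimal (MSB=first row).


Formula: ((b AND (c IMPLIES e)) OR a) over a, b, c, d, e (32 rows)
Evaluate each row (bits = a,b,c,d,e, MSB first):
  row 0 [00000]: ((0 AND (0 IMPLIES 0)) OR 0) -> 0
  row 1 [00001]: ((0 AND (0 IMPLIES 1)) OR 0) -> 0
  row 2 [00010]: ((0 AND (0 IMPLIES 0)) OR 0) -> 0
  row 3 [00011]: ((0 AND (0 IMPLIES 1)) OR 0) -> 0
  row 4 [00100]: ((0 AND (1 IMPLIES 0)) OR 0) -> 0
  row 5 [00101]: ((0 AND (1 IMPLIES 1)) OR 0) -> 0
  row 6 [00110]: ((0 AND (1 IMPLIES 0)) OR 0) -> 0
  row 7 [00111]: ((0 AND (1 IMPLIES 1)) OR 0) -> 0
  row 8 [01000]: ((1 AND (0 IMPLIES 0)) OR 0) -> 1
  row 9 [01001]: ((1 AND (0 IMPLIES 1)) OR 0) -> 1
  row 10 [01010]: ((1 AND (0 IMPLIES 0)) OR 0) -> 1
  row 11 [01011]: ((1 AND (0 IMPLIES 1)) OR 0) -> 1
  row 12 [01100]: ((1 AND (1 IMPLIES 0)) OR 0) -> 0
  row 13 [01101]: ((1 AND (1 IMPLIES 1)) OR 0) -> 1
  row 14 [01110]: ((1 AND (1 IMPLIES 0)) OR 0) -> 0
  row 15 [01111]: ((1 AND (1 IMPLIES 1)) OR 0) -> 1
  row 16 [10000]: ((0 AND (0 IMPLIES 0)) OR 1) -> 1
  row 17 [10001]: ((0 AND (0 IMPLIES 1)) OR 1) -> 1
  row 18 [10010]: ((0 AND (0 IMPLIES 0)) OR 1) -> 1
  row 19 [10011]: ((0 AND (0 IMPLIES 1)) OR 1) -> 1
  row 20 [10100]: ((0 AND (1 IMPLIES 0)) OR 1) -> 1
  row 21 [10101]: ((0 AND (1 IMPLIES 1)) OR 1) -> 1
  row 22 [10110]: ((0 AND (1 IMPLIES 0)) OR 1) -> 1
  row 23 [10111]: ((0 AND (1 IMPLIES 1)) OR 1) -> 1
  row 24 [11000]: ((1 AND (0 IMPLIES 0)) OR 1) -> 1
  row 25 [11001]: ((1 AND (0 IMPLIES 1)) OR 1) -> 1
  row 26 [11010]: ((1 AND (0 IMPLIES 0)) OR 1) -> 1
  row 27 [11011]: ((1 AND (0 IMPLIES 1)) OR 1) -> 1
  row 28 [11100]: ((1 AND (1 IMPLIES 0)) OR 1) -> 1
  row 29 [11101]: ((1 AND (1 IMPLIES 1)) OR 1) -> 1
  row 30 [11110]: ((1 AND (1 IMPLIES 0)) OR 1) -> 1
  row 31 [11111]: ((1 AND (1 IMPLIES 1)) OR 1) -> 1
Full result column, 4 rows per line (a,b,c fixed per line; d,e runs 00..11 left to right):
  rows 0-3 [a,b,c=000]: 0000  = hex 0
  rows 4-7 [a,b,c=001]: 0000  = hex 0
  rows 8-11 [a,b,c=010]: 1111  = hex F
  rows 12-15 [a,b,c=011]: 0101  = hex 5
  rows 16-19 [a,b,c=100]: 1111  = hex F
  rows 20-23 [a,b,c=101]: 1111  = hex F
  rows 24-27 [a,b,c=110]: 1111  = hex F
  rows 28-31 [a,b,c=111]: 1111  = hex F
Output column (row 0 .. row 31) = 00000000111101011111111111111111
Output column grouped in 4s = 0000 0000 1111 0101 1111 1111 1111 1111 = 0x00F5FFFF
Convert to decimal digit by digit (value = value*16 + digit):
  0 -> 0
  0*16 + 0 = 0
  0*16 + 15 (F) = 15
  15*16 + 5 = 245
  245*16 + 15 (F) = 3935
  3935*16 + 15 (F) = 62975
  62975*16 + 15 (F) = 1007615
  1007615*16 + 15 (F) = 16121855
Decimal = 16121855

16121855


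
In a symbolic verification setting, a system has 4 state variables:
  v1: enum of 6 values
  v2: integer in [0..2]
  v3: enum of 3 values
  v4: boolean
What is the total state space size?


State space = product of domain sizes of all variables.
Domain sizes:
  v1 (enum of 6 values): 6
  v2 (integer in [0..2]): 3
  v3 (enum of 3 values): 3
  v4 (boolean): 2
Product = 6 * 3 * 3 * 2 = 108

108


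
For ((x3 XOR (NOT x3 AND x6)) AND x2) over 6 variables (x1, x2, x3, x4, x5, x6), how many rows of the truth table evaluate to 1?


Formula: ((x3 XOR (NOT x3 AND x6)) AND x2) over 6 vars (64 rows)
Evaluate each row (x1, x2, x3, x4, x5, x6 as bits, MSB first):
  row 0 [000000]: ((0 XOR (NOT 0 AND 0)) AND 0) -> 0
  row 1 [000001]: ((0 XOR (NOT 0 AND 1)) AND 0) -> 0
  row 2 [000010]: ((0 XOR (NOT 0 AND 0)) AND 0) -> 0
  row 3 [000011]: ((0 XOR (NOT 0 AND 1)) AND 0) -> 0
  row 4 [000100]: ((0 XOR (NOT 0 AND 0)) AND 0) -> 0
  (every remaining row is evaluated the same way; all 64 results are listed next)
Full result column, 8 rows per line (x1,x2,x3 fixed per line; x4,x5,x6 runs 000..111 left to right):
  rows 0-7 [x1,x2,x3=000]: 00000000  (ones: 0)
  rows 8-15 [x1,x2,x3=001]: 00000000  (ones: 0)
  rows 16-23 [x1,x2,x3=010]: 01010101  (ones: 4)
  rows 24-31 [x1,x2,x3=011]: 11111111  (ones: 8)
  rows 32-39 [x1,x2,x3=100]: 00000000  (ones: 0)
  rows 40-47 [x1,x2,x3=101]: 00000000  (ones: 0)
  rows 48-55 [x1,x2,x3=110]: 01010101  (ones: 4)
  rows 56-63 [x1,x2,x3=111]: 11111111  (ones: 8)
Count of 1-rows = 0+0+4+8+0+0+4+8 = 24

24


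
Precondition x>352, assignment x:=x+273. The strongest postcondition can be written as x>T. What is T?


Formula: sp(P, x:=E) = exists old_x. (x = E[old_x/x]) AND P[old_x/x] (old_x is the value of x before the assignment; eliminate old_x by solving x = E[old_x/x] for old_x)
Step 1: Precondition P: x>352, i.e. old_x > 352
Step 2: Assignment gives x = old_x + 273, so old_x = x - 273
Step 3: Substitute into P: x - 273 > 352
Step 4: Simplify: x > 352+273 = 625

625


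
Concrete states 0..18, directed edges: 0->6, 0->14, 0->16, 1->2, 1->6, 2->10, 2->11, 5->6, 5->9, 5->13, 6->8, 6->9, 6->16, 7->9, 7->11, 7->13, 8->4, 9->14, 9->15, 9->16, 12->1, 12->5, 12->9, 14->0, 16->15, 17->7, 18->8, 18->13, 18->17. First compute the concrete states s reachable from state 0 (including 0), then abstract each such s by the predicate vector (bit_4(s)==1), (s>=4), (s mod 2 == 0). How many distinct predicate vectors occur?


BFS from 0:
Concrete reachable: {0, 4, 6, 8, 9, 14, 15, 16}
Abstract via predicates (bit_4(s)==1), (s>=4), (s mod 2 == 0):
  (0,0,1) <- {0}
  (0,1,0) <- {9, 15}
  (0,1,1) <- {4, 6, 8, 14}
  (1,1,1) <- {16}
Distinct abstract states = 4

4


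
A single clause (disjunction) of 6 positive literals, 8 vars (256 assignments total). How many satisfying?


Step 1: Total=2^8=256
Step 2: Unsat when all 6 false: 2^2=4
Step 3: Sat=256-4=252

252


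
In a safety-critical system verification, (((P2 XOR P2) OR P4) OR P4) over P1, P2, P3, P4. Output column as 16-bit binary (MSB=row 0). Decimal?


Formula: (((P2 XOR P2) OR P4) OR P4) over P1, P2, P3, P4 (16 rows)
Evaluate each row (bits = P1,P2,P3,P4, MSB first):
  row 0 [0000]: (((0 XOR 0) OR 0) OR 0) -> 0
  row 1 [0001]: (((0 XOR 0) OR 1) OR 1) -> 1
  row 2 [0010]: (((0 XOR 0) OR 0) OR 0) -> 0
  row 3 [0011]: (((0 XOR 0) OR 1) OR 1) -> 1
  row 4 [0100]: (((1 XOR 1) OR 0) OR 0) -> 0
  row 5 [0101]: (((1 XOR 1) OR 1) OR 1) -> 1
  row 6 [0110]: (((1 XOR 1) OR 0) OR 0) -> 0
  row 7 [0111]: (((1 XOR 1) OR 1) OR 1) -> 1
  row 8 [1000]: (((0 XOR 0) OR 0) OR 0) -> 0
  row 9 [1001]: (((0 XOR 0) OR 1) OR 1) -> 1
  row 10 [1010]: (((0 XOR 0) OR 0) OR 0) -> 0
  row 11 [1011]: (((0 XOR 0) OR 1) OR 1) -> 1
  row 12 [1100]: (((1 XOR 1) OR 0) OR 0) -> 0
  row 13 [1101]: (((1 XOR 1) OR 1) OR 1) -> 1
  row 14 [1110]: (((1 XOR 1) OR 0) OR 0) -> 0
  row 15 [1111]: (((1 XOR 1) OR 1) OR 1) -> 1
Full result column, 4 rows per line (P1,P2 fixed per line; P3,P4 runs 00..11 left to right):
  rows 0-3 [P1,P2=00]: 0101  = hex 5
  rows 4-7 [P1,P2=01]: 0101  = hex 5
  rows 8-11 [P1,P2=10]: 0101  = hex 5
  rows 12-15 [P1,P2=11]: 0101  = hex 5
Output column (row 0 .. row 15) = 0101010101010101
Output column grouped in 4s = 0101 0101 0101 0101 = 0x5555
Convert to decimal digit by digit (value = value*16 + digit):
  5 -> 5
  5*16 + 5 = 85
  85*16 + 5 = 1365
  1365*16 + 5 = 21845
Decimal = 21845

21845


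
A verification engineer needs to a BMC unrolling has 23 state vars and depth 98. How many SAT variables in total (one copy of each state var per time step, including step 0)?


BMC unrolls to depth k, creating one copy of each state var for steps 0..k.
Step count = 98 + 1 = 99 (steps 0 through 98)
Vars per step = 23
Total = 23 * 99 = 2277

2277


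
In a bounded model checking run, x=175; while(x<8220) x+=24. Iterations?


Step 1: x goes from 175 toward 8220 by 24; the body runs while x<8220, so iterations = ceil((bound-start)/step)
Step 2: Distance=8045
Step 3: ceil(8045/24)=336

336


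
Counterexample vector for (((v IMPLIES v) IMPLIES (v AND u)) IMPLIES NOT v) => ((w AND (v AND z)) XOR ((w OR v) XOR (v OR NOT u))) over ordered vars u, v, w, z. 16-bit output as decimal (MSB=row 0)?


F1 = (((v IMPLIES v) IMPLIES (v AND u)) IMPLIES NOT v)
F2 = ((w AND (v AND z)) XOR ((w OR v) XOR (v OR NOT u)))
Counterexample to F1=>F2 is where F1=1 and F2=0.
Evaluate each row (bits = u,v,w,z, MSB first):
  row 0 [0000]: F1=1 F2=1 -> F1&~F2 -> 0
  row 1 [0001]: F1=1 F2=1 -> F1&~F2 -> 0
  row 2 [0010]: F1=1 F2=0 -> F1&~F2 -> 1
  row 3 [0011]: F1=1 F2=0 -> F1&~F2 -> 1
  row 4 [0100]: F1=1 F2=0 -> F1&~F2 -> 1
  row 5 [0101]: F1=1 F2=0 -> F1&~F2 -> 1
  row 6 [0110]: F1=1 F2=0 -> F1&~F2 -> 1
  row 7 [0111]: F1=1 F2=1 -> F1&~F2 -> 0
  row 8 [1000]: F1=1 F2=0 -> F1&~F2 -> 1
  row 9 [1001]: F1=1 F2=0 -> F1&~F2 -> 1
  row 10 [1010]: F1=1 F2=1 -> F1&~F2 -> 0
  row 11 [1011]: F1=1 F2=1 -> F1&~F2 -> 0
  row 12 [1100]: F1=0 F2=0 -> F1&~F2 -> 0
  row 13 [1101]: F1=0 F2=0 -> F1&~F2 -> 0
  row 14 [1110]: F1=0 F2=0 -> F1&~F2 -> 0
  row 15 [1111]: F1=0 F2=1 -> F1&~F2 -> 0
Full result column, 4 rows per line (u,v fixed per line; w,z runs 00..11 left to right):
  rows 0-3 [u,v=00]: 0011  = hex 3
  rows 4-7 [u,v=01]: 1110  = hex E
  rows 8-11 [u,v=10]: 1100  = hex C
  rows 12-15 [u,v=11]: 0000  = hex 0
Counterexample vector (row 0 .. row 15) = 0011111011000000
Output column grouped in 4s = 0011 1110 1100 0000 = 0x3EC0
Convert to decimal digit by digit (value = value*16 + digit):
  3 -> 3
  3*16 + 14 (E) = 62
  62*16 + 12 (C) = 1004
  1004*16 + 0 = 16064
Decimal = 16064

16064


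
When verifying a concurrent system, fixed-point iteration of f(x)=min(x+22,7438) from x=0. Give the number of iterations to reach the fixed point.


Step 1: x=0, cap=7438, increment=22
Step 2: x grows by 22 each step until capped at 7438; fixed point is x=7438
Step 3: iterations = ceil(7438/22) = 339

339


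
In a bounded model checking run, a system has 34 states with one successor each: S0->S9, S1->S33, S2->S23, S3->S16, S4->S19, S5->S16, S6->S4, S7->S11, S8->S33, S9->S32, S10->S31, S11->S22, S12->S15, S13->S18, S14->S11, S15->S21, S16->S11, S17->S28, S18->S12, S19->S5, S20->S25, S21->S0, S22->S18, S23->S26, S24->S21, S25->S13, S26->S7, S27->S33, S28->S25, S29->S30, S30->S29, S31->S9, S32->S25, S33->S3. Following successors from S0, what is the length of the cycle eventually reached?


Trace from S0 until a state repeats:
  S0 -> S9 -> S32 -> S25 -> S13 -> S18 -> S12 -> S15 -> S21 -> S0
S0 first seen at step 0, revisited at step 9.
Cycle length = 9 - 0 = 9

9


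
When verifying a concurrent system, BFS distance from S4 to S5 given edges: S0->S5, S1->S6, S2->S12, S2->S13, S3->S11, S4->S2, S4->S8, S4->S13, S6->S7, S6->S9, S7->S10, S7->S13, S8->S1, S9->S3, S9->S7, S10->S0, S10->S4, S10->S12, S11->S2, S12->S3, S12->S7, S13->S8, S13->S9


BFS layer-by-layer from S4:
  dist 0: {S4}
  dist 1: {S2, S8, S13}
  dist 2: {S1, S9, S12}
  dist 3: {S3, S6, S7}
  dist 4: {S10, S11}
  dist 5: {S0}
  dist 6: {S5}
  -> S5 reached at distance 6
Shortest path length = 6

6


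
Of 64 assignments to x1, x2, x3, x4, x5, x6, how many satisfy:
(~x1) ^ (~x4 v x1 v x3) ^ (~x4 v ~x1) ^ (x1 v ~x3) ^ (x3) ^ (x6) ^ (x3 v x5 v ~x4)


CNF with 7 clauses over 6 vars (64 assignments).
An assignment satisfies CNF iff every clause has >=1 true literal.
Check each row (bits = x1,x2,x3,x4,x5,x6; clause T/F shown):
  row 0 [000000]: clauses=TTTTFFT -> 0
  row 1 [000001]: clauses=TTTTFTT -> 0
  row 2 [000010]: clauses=TTTTFFT -> 0
  row 3 [000011]: clauses=TTTTFTT -> 0
  row 4 [000100]: clauses=TFTTFFF -> 0
  (every remaining row is evaluated the same way; all 64 results are listed next)
Full result column, 8 rows per line (x1,x2,x3 fixed per line; x4,x5,x6 runs 000..111 left to right):
  rows 0-7 [x1,x2,x3=000]: 00000000  (ones: 0)
  rows 8-15 [x1,x2,x3=001]: 00000000  (ones: 0)
  rows 16-23 [x1,x2,x3=010]: 00000000  (ones: 0)
  rows 24-31 [x1,x2,x3=011]: 00000000  (ones: 0)
  rows 32-39 [x1,x2,x3=100]: 00000000  (ones: 0)
  rows 40-47 [x1,x2,x3=101]: 00000000  (ones: 0)
  rows 48-55 [x1,x2,x3=110]: 00000000  (ones: 0)
  rows 56-63 [x1,x2,x3=111]: 00000000  (ones: 0)
Satisfying assignments = 0+0+0+0+0+0+0+0 = 0

0


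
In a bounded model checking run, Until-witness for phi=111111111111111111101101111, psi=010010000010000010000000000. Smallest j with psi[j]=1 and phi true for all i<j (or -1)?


(phi U psi) at 0: need smallest j with psi[j]=1 and phi[i]=1 for all i in [0,j).
Scan from step 0:
  step 0: phi=1, psi=0 -> continue
  step 1: psi=1 and phi held for [0,1) -> witness found
Witness step = 1

1


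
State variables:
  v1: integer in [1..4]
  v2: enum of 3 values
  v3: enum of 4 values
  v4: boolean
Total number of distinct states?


State space = product of domain sizes of all variables.
Domain sizes:
  v1 (integer in [1..4]): 4
  v2 (enum of 3 values): 3
  v3 (enum of 4 values): 4
  v4 (boolean): 2
Product = 4 * 3 * 4 * 2 = 96

96


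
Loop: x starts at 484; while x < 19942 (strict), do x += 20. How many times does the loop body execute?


Step 1: x goes from 484 toward 19942 by 20; the body runs while x<19942, so iterations = ceil((bound-start)/step)
Step 2: Distance=19458
Step 3: ceil(19458/20)=973

973


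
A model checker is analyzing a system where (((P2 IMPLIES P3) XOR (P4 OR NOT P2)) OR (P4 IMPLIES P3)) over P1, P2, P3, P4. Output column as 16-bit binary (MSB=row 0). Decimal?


Formula: (((P2 IMPLIES P3) XOR (P4 OR NOT P2)) OR (P4 IMPLIES P3)) over P1, P2, P3, P4 (16 rows)
Evaluate each row (bits = P1,P2,P3,P4, MSB first):
  row 0 [0000]: (((0 IMPLIES 0) XOR (0 OR NOT 0)) OR (0 IMPLIES 0)) -> 1
  row 1 [0001]: (((0 IMPLIES 0) XOR (1 OR NOT 0)) OR (1 IMPLIES 0)) -> 0
  row 2 [0010]: (((0 IMPLIES 1) XOR (0 OR NOT 0)) OR (0 IMPLIES 1)) -> 1
  row 3 [0011]: (((0 IMPLIES 1) XOR (1 OR NOT 0)) OR (1 IMPLIES 1)) -> 1
  row 4 [0100]: (((1 IMPLIES 0) XOR (0 OR NOT 1)) OR (0 IMPLIES 0)) -> 1
  row 5 [0101]: (((1 IMPLIES 0) XOR (1 OR NOT 1)) OR (1 IMPLIES 0)) -> 1
  row 6 [0110]: (((1 IMPLIES 1) XOR (0 OR NOT 1)) OR (0 IMPLIES 1)) -> 1
  row 7 [0111]: (((1 IMPLIES 1) XOR (1 OR NOT 1)) OR (1 IMPLIES 1)) -> 1
  row 8 [1000]: (((0 IMPLIES 0) XOR (0 OR NOT 0)) OR (0 IMPLIES 0)) -> 1
  row 9 [1001]: (((0 IMPLIES 0) XOR (1 OR NOT 0)) OR (1 IMPLIES 0)) -> 0
  row 10 [1010]: (((0 IMPLIES 1) XOR (0 OR NOT 0)) OR (0 IMPLIES 1)) -> 1
  row 11 [1011]: (((0 IMPLIES 1) XOR (1 OR NOT 0)) OR (1 IMPLIES 1)) -> 1
  row 12 [1100]: (((1 IMPLIES 0) XOR (0 OR NOT 1)) OR (0 IMPLIES 0)) -> 1
  row 13 [1101]: (((1 IMPLIES 0) XOR (1 OR NOT 1)) OR (1 IMPLIES 0)) -> 1
  row 14 [1110]: (((1 IMPLIES 1) XOR (0 OR NOT 1)) OR (0 IMPLIES 1)) -> 1
  row 15 [1111]: (((1 IMPLIES 1) XOR (1 OR NOT 1)) OR (1 IMPLIES 1)) -> 1
Full result column, 4 rows per line (P1,P2 fixed per line; P3,P4 runs 00..11 left to right):
  rows 0-3 [P1,P2=00]: 1011  = hex B
  rows 4-7 [P1,P2=01]: 1111  = hex F
  rows 8-11 [P1,P2=10]: 1011  = hex B
  rows 12-15 [P1,P2=11]: 1111  = hex F
Output column (row 0 .. row 15) = 1011111110111111
Output column grouped in 4s = 1011 1111 1011 1111 = 0xBFBF
Convert to decimal digit by digit (value = value*16 + digit):
  B -> 11
  11*16 + 15 (F) = 191
  191*16 + 11 (B) = 3067
  3067*16 + 15 (F) = 49087
Decimal = 49087

49087


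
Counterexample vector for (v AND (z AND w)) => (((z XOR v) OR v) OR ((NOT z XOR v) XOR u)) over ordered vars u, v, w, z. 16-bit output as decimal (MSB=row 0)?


F1 = (v AND (z AND w))
F2 = (((z XOR v) OR v) OR ((NOT z XOR v) XOR u))
Counterexample to F1=>F2 is where F1=1 and F2=0.
Evaluate each row (bits = u,v,w,z, MSB first):
  row 0 [0000]: F1=0 F2=1 -> F1&~F2 -> 0
  row 1 [0001]: F1=0 F2=1 -> F1&~F2 -> 0
  row 2 [0010]: F1=0 F2=1 -> F1&~F2 -> 0
  row 3 [0011]: F1=0 F2=1 -> F1&~F2 -> 0
  row 4 [0100]: F1=0 F2=1 -> F1&~F2 -> 0
  row 5 [0101]: F1=0 F2=1 -> F1&~F2 -> 0
  row 6 [0110]: F1=0 F2=1 -> F1&~F2 -> 0
  row 7 [0111]: F1=1 F2=1 -> F1&~F2 -> 0
  row 8 [1000]: F1=0 F2=0 -> F1&~F2 -> 0
  row 9 [1001]: F1=0 F2=1 -> F1&~F2 -> 0
  row 10 [1010]: F1=0 F2=0 -> F1&~F2 -> 0
  row 11 [1011]: F1=0 F2=1 -> F1&~F2 -> 0
  row 12 [1100]: F1=0 F2=1 -> F1&~F2 -> 0
  row 13 [1101]: F1=0 F2=1 -> F1&~F2 -> 0
  row 14 [1110]: F1=0 F2=1 -> F1&~F2 -> 0
  row 15 [1111]: F1=1 F2=1 -> F1&~F2 -> 0
Full result column, 4 rows per line (u,v fixed per line; w,z runs 00..11 left to right):
  rows 0-3 [u,v=00]: 0000  = hex 0
  rows 4-7 [u,v=01]: 0000  = hex 0
  rows 8-11 [u,v=10]: 0000  = hex 0
  rows 12-15 [u,v=11]: 0000  = hex 0
Counterexample vector (row 0 .. row 15) = 0000000000000000
Output column grouped in 4s = 0000 0000 0000 0000 = 0x0000
Convert to decimal digit by digit (value = value*16 + digit):
  0 -> 0
  0*16 + 0 = 0
  0*16 + 0 = 0
  0*16 + 0 = 0
Decimal = 0

0


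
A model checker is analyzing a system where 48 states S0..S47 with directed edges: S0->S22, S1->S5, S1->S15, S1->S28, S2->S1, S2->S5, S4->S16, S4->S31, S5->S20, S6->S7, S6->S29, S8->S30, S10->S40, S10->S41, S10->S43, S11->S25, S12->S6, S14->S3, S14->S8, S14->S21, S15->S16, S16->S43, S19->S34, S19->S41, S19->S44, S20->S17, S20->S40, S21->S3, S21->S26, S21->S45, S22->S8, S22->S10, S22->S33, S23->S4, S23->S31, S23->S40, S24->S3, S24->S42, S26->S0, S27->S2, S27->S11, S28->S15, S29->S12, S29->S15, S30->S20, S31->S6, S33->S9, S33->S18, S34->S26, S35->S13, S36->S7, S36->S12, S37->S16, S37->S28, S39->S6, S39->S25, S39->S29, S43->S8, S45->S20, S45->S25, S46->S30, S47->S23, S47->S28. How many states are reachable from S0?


BFS from S0:
  layer 0: {S0}
  layer 1: {S22}
  layer 2: {S8, S10, S33}
  layer 3: {S9, S18, S30, S40, S41, S43}
  layer 4: {S20}
  layer 5: {S17}
Reachable set: {S0, S8, S9, S10, S17, S18, S20, S22, S30, S33, S40, S41, S43}
Count = 13

13


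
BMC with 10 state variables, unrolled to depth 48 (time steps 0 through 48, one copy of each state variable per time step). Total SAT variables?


BMC unrolls to depth k, creating one copy of each state var for steps 0..k.
Step count = 48 + 1 = 49 (steps 0 through 48)
Vars per step = 10
Total = 10 * 49 = 490

490


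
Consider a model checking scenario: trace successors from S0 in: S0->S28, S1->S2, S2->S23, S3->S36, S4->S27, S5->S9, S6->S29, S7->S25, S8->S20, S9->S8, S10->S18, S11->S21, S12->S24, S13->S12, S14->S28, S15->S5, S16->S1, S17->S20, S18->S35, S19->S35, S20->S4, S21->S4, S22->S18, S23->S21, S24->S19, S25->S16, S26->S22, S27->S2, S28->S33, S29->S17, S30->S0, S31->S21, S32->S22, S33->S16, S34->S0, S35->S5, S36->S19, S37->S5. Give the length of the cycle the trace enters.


Trace from S0 until a state repeats:
  S0 -> S28 -> S33 -> S16 -> S1 -> S2 -> S23 -> S21 -> S4 -> S27 -> S2
S2 first seen at step 5, revisited at step 10.
Cycle length = 10 - 5 = 5

5


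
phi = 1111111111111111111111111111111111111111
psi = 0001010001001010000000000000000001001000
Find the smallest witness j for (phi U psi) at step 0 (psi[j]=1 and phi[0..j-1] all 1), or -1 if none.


(phi U psi) at 0: need smallest j with psi[j]=1 and phi[i]=1 for all i in [0,j).
Scan from step 0:
  step 0: phi=1, psi=0 -> continue
  step 1: phi=1, psi=0 -> continue
  step 2: phi=1, psi=0 -> continue
  step 3: psi=1 and phi held for [0,3) -> witness found
Witness step = 3

3


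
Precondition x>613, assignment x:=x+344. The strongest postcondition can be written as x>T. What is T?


Formula: sp(P, x:=E) = exists old_x. (x = E[old_x/x]) AND P[old_x/x] (old_x is the value of x before the assignment; eliminate old_x by solving x = E[old_x/x] for old_x)
Step 1: Precondition P: x>613, i.e. old_x > 613
Step 2: Assignment gives x = old_x + 344, so old_x = x - 344
Step 3: Substitute into P: x - 344 > 613
Step 4: Simplify: x > 613+344 = 957

957


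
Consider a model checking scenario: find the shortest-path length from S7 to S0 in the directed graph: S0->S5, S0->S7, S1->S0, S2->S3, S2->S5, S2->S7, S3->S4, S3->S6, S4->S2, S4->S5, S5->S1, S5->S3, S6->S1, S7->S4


BFS layer-by-layer from S7:
  dist 0: {S7}
  dist 1: {S4}
  dist 2: {S2, S5}
  dist 3: {S1, S3}
  dist 4: {S0, S6}
  -> S0 reached at distance 4
Shortest path length = 4

4


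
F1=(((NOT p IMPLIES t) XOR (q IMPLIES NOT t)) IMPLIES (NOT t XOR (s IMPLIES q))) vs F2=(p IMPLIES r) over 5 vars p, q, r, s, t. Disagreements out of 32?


F1 = (((NOT p IMPLIES t) XOR (q IMPLIES NOT t)) IMPLIES (NOT t XOR (s IMPLIES q)))
F2 = (p IMPLIES r)
Evaluate both on each of 32 rows (bits = p,q,r,s,t):
  row 0 [00000]: F1=0 F2=1 (differ) -> 1
  row 1 [00001]: F1=1 F2=1 -> 0
  row 2 [00010]: F1=1 F2=1 -> 0
  row 3 [00011]: F1=1 F2=1 -> 0
  row 4 [00100]: F1=0 F2=1 (differ) -> 1
  row 5 [00101]: F1=1 F2=1 -> 0
  row 6 [00110]: F1=1 F2=1 -> 0
  row 7 [00111]: F1=1 F2=1 -> 0
  row 8 [01000]: F1=0 F2=1 (differ) -> 1
  row 9 [01001]: F1=1 F2=1 -> 0
  row 10 [01010]: F1=0 F2=1 (differ) -> 1
  row 11 [01011]: F1=1 F2=1 -> 0
  row 12 [01100]: F1=0 F2=1 (differ) -> 1
  row 13 [01101]: F1=1 F2=1 -> 0
  row 14 [01110]: F1=0 F2=1 (differ) -> 1
  row 15 [01111]: F1=1 F2=1 -> 0
  row 16 [10000]: F1=1 F2=0 (differ) -> 1
  row 17 [10001]: F1=1 F2=0 (differ) -> 1
  row 18 [10010]: F1=1 F2=0 (differ) -> 1
  row 19 [10011]: F1=1 F2=0 (differ) -> 1
  row 20 [10100]: F1=1 F2=1 -> 0
  row 21 [10101]: F1=1 F2=1 -> 0
  row 22 [10110]: F1=1 F2=1 -> 0
  row 23 [10111]: F1=1 F2=1 -> 0
  row 24 [11000]: F1=1 F2=0 (differ) -> 1
  row 25 [11001]: F1=1 F2=0 (differ) -> 1
  row 26 [11010]: F1=1 F2=0 (differ) -> 1
  row 27 [11011]: F1=1 F2=0 (differ) -> 1
  row 28 [11100]: F1=1 F2=1 -> 0
  row 29 [11101]: F1=1 F2=1 -> 0
  row 30 [11110]: F1=1 F2=1 -> 0
  row 31 [11111]: F1=1 F2=1 -> 0
Full result column, 8 rows per line (p,q fixed per line; r,s,t runs 000..111 left to right):
  rows 0-7 [p,q=00]: 10001000  (ones: 2)
  rows 8-15 [p,q=01]: 10101010  (ones: 4)
  rows 16-23 [p,q=10]: 11110000  (ones: 4)
  rows 24-31 [p,q=11]: 11110000  (ones: 4)
Disagreements = 2+4+4+4 = 14

14


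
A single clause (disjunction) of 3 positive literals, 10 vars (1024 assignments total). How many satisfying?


Step 1: Total=2^10=1024
Step 2: Unsat when all 3 false: 2^7=128
Step 3: Sat=1024-128=896

896


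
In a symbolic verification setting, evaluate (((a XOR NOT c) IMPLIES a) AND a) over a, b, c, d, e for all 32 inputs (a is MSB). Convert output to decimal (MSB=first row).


Formula: (((a XOR NOT c) IMPLIES a) AND a) over a, b, c, d, e (32 rows)
Evaluate each row (bits = a,b,c,d,e, MSB first):
  row 0 [00000]: (((0 XOR NOT 0) IMPLIES 0) AND 0) -> 0
  row 1 [00001]: (((0 XOR NOT 0) IMPLIES 0) AND 0) -> 0
  row 2 [00010]: (((0 XOR NOT 0) IMPLIES 0) AND 0) -> 0
  row 3 [00011]: (((0 XOR NOT 0) IMPLIES 0) AND 0) -> 0
  row 4 [00100]: (((0 XOR NOT 1) IMPLIES 0) AND 0) -> 0
  row 5 [00101]: (((0 XOR NOT 1) IMPLIES 0) AND 0) -> 0
  row 6 [00110]: (((0 XOR NOT 1) IMPLIES 0) AND 0) -> 0
  row 7 [00111]: (((0 XOR NOT 1) IMPLIES 0) AND 0) -> 0
  row 8 [01000]: (((0 XOR NOT 0) IMPLIES 0) AND 0) -> 0
  row 9 [01001]: (((0 XOR NOT 0) IMPLIES 0) AND 0) -> 0
  row 10 [01010]: (((0 XOR NOT 0) IMPLIES 0) AND 0) -> 0
  row 11 [01011]: (((0 XOR NOT 0) IMPLIES 0) AND 0) -> 0
  row 12 [01100]: (((0 XOR NOT 1) IMPLIES 0) AND 0) -> 0
  row 13 [01101]: (((0 XOR NOT 1) IMPLIES 0) AND 0) -> 0
  row 14 [01110]: (((0 XOR NOT 1) IMPLIES 0) AND 0) -> 0
  row 15 [01111]: (((0 XOR NOT 1) IMPLIES 0) AND 0) -> 0
  row 16 [10000]: (((1 XOR NOT 0) IMPLIES 1) AND 1) -> 1
  row 17 [10001]: (((1 XOR NOT 0) IMPLIES 1) AND 1) -> 1
  row 18 [10010]: (((1 XOR NOT 0) IMPLIES 1) AND 1) -> 1
  row 19 [10011]: (((1 XOR NOT 0) IMPLIES 1) AND 1) -> 1
  row 20 [10100]: (((1 XOR NOT 1) IMPLIES 1) AND 1) -> 1
  row 21 [10101]: (((1 XOR NOT 1) IMPLIES 1) AND 1) -> 1
  row 22 [10110]: (((1 XOR NOT 1) IMPLIES 1) AND 1) -> 1
  row 23 [10111]: (((1 XOR NOT 1) IMPLIES 1) AND 1) -> 1
  row 24 [11000]: (((1 XOR NOT 0) IMPLIES 1) AND 1) -> 1
  row 25 [11001]: (((1 XOR NOT 0) IMPLIES 1) AND 1) -> 1
  row 26 [11010]: (((1 XOR NOT 0) IMPLIES 1) AND 1) -> 1
  row 27 [11011]: (((1 XOR NOT 0) IMPLIES 1) AND 1) -> 1
  row 28 [11100]: (((1 XOR NOT 1) IMPLIES 1) AND 1) -> 1
  row 29 [11101]: (((1 XOR NOT 1) IMPLIES 1) AND 1) -> 1
  row 30 [11110]: (((1 XOR NOT 1) IMPLIES 1) AND 1) -> 1
  row 31 [11111]: (((1 XOR NOT 1) IMPLIES 1) AND 1) -> 1
Full result column, 4 rows per line (a,b,c fixed per line; d,e runs 00..11 left to right):
  rows 0-3 [a,b,c=000]: 0000  = hex 0
  rows 4-7 [a,b,c=001]: 0000  = hex 0
  rows 8-11 [a,b,c=010]: 0000  = hex 0
  rows 12-15 [a,b,c=011]: 0000  = hex 0
  rows 16-19 [a,b,c=100]: 1111  = hex F
  rows 20-23 [a,b,c=101]: 1111  = hex F
  rows 24-27 [a,b,c=110]: 1111  = hex F
  rows 28-31 [a,b,c=111]: 1111  = hex F
Output column (row 0 .. row 31) = 00000000000000001111111111111111
Output column grouped in 4s = 0000 0000 0000 0000 1111 1111 1111 1111 = 0x0000FFFF
Convert to decimal digit by digit (value = value*16 + digit):
  0 -> 0
  0*16 + 0 = 0
  0*16 + 0 = 0
  0*16 + 0 = 0
  0*16 + 15 (F) = 15
  15*16 + 15 (F) = 255
  255*16 + 15 (F) = 4095
  4095*16 + 15 (F) = 65535
Decimal = 65535

65535


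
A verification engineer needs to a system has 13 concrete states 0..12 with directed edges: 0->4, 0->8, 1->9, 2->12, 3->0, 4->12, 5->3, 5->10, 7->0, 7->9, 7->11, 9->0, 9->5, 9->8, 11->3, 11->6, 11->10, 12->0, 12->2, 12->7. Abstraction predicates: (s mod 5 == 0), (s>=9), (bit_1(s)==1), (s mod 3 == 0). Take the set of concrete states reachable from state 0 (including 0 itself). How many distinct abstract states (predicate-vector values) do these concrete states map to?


BFS from 0:
Concrete reachable: {0, 2, 3, 4, 5, 6, 7, 8, 9, 10, 11, 12}
Abstract via predicates (s mod 5 == 0), (s>=9), (bit_1(s)==1), (s mod 3 == 0):
  (0,0,0,0) <- {4, 8}
  (0,0,1,0) <- {2, 7}
  (0,0,1,1) <- {3, 6}
  (0,1,0,1) <- {9, 12}
  (0,1,1,0) <- {11}
  (1,0,0,0) <- {5}
  (1,0,0,1) <- {0}
  (1,1,1,0) <- {10}
Distinct abstract states = 8

8


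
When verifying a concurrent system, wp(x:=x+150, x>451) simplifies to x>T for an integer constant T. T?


Formula: wp(x:=E, P) = P[E/x] (substitute E for x in postcondition)
Step 1: Postcondition: x>451
Step 2: Substitute x+150 for x: x+150>451
Step 3: Solve for x: x > 451-150 = 301

301


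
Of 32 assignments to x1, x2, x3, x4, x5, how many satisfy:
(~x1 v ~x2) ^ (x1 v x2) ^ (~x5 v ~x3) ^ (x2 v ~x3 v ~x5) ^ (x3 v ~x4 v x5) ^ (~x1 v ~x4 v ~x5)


CNF with 6 clauses over 5 vars (32 assignments).
An assignment satisfies CNF iff every clause has >=1 true literal.
Check each row (bits = x1,x2,x3,x4,x5; clause T/F shown):
  row 0 [00000]: clauses=TFTTTT -> 0
  row 1 [00001]: clauses=TFTTTT -> 0
  row 2 [00010]: clauses=TFTTFT -> 0
  row 3 [00011]: clauses=TFTTTT -> 0
  row 4 [00100]: clauses=TFTTTT -> 0
  row 5 [00101]: clauses=TFFFTT -> 0
  row 6 [00110]: clauses=TFTTTT -> 0
  row 7 [00111]: clauses=TFFFTT -> 0
  row 8 [01000]: clauses=TTTTTT -> 1
  row 9 [01001]: clauses=TTTTTT -> 1
  row 10 [01010]: clauses=TTTTFT -> 0
  row 11 [01011]: clauses=TTTTTT -> 1
  row 12 [01100]: clauses=TTTTTT -> 1
  row 13 [01101]: clauses=TTFTTT -> 0
  row 14 [01110]: clauses=TTTTTT -> 1
  row 15 [01111]: clauses=TTFTTT -> 0
  row 16 [10000]: clauses=TTTTTT -> 1
  row 17 [10001]: clauses=TTTTTT -> 1
  row 18 [10010]: clauses=TTTTFT -> 0
  row 19 [10011]: clauses=TTTTTF -> 0
  row 20 [10100]: clauses=TTTTTT -> 1
  row 21 [10101]: clauses=TTFFTT -> 0
  row 22 [10110]: clauses=TTTTTT -> 1
  row 23 [10111]: clauses=TTFFTF -> 0
  row 24 [11000]: clauses=FTTTTT -> 0
  row 25 [11001]: clauses=FTTTTT -> 0
  row 26 [11010]: clauses=FTTTFT -> 0
  row 27 [11011]: clauses=FTTTTF -> 0
  row 28 [11100]: clauses=FTTTTT -> 0
  row 29 [11101]: clauses=FTFTTT -> 0
  row 30 [11110]: clauses=FTTTTT -> 0
  row 31 [11111]: clauses=FTFTTF -> 0
Full result column, 8 rows per line (x1,x2 fixed per line; x3,x4,x5 runs 000..111 left to right):
  rows 0-7 [x1,x2=00]: 00000000  (ones: 0)
  rows 8-15 [x1,x2=01]: 11011010  (ones: 5)
  rows 16-23 [x1,x2=10]: 11001010  (ones: 4)
  rows 24-31 [x1,x2=11]: 00000000  (ones: 0)
Satisfying assignments = 0+5+4+0 = 9

9


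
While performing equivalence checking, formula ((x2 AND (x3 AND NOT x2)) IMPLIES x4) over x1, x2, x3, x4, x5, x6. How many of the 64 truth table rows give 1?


Formula: ((x2 AND (x3 AND NOT x2)) IMPLIES x4) over 6 vars (64 rows)
Evaluate each row (x1, x2, x3, x4, x5, x6 as bits, MSB first):
  row 0 [000000]: ((0 AND (0 AND NOT 0)) IMPLIES 0) -> 1
  row 1 [000001]: ((0 AND (0 AND NOT 0)) IMPLIES 0) -> 1
  row 2 [000010]: ((0 AND (0 AND NOT 0)) IMPLIES 0) -> 1
  row 3 [000011]: ((0 AND (0 AND NOT 0)) IMPLIES 0) -> 1
  row 4 [000100]: ((0 AND (0 AND NOT 0)) IMPLIES 1) -> 1
  (every remaining row is evaluated the same way; all 64 results are listed next)
Full result column, 8 rows per line (x1,x2,x3 fixed per line; x4,x5,x6 runs 000..111 left to right):
  rows 0-7 [x1,x2,x3=000]: 11111111  (ones: 8)
  rows 8-15 [x1,x2,x3=001]: 11111111  (ones: 8)
  rows 16-23 [x1,x2,x3=010]: 11111111  (ones: 8)
  rows 24-31 [x1,x2,x3=011]: 11111111  (ones: 8)
  rows 32-39 [x1,x2,x3=100]: 11111111  (ones: 8)
  rows 40-47 [x1,x2,x3=101]: 11111111  (ones: 8)
  rows 48-55 [x1,x2,x3=110]: 11111111  (ones: 8)
  rows 56-63 [x1,x2,x3=111]: 11111111  (ones: 8)
Count of 1-rows = 8+8+8+8+8+8+8+8 = 64

64


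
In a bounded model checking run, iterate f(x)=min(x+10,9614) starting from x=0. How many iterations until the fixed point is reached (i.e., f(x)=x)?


Step 1: x=0, cap=9614, increment=10
Step 2: x grows by 10 each step until capped at 9614; fixed point is x=9614
Step 3: iterations = ceil(9614/10) = 962

962


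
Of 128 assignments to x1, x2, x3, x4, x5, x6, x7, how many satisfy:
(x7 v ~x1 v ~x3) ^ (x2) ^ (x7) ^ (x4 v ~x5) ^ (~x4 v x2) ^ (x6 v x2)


CNF with 6 clauses over 7 vars (128 assignments).
An assignment satisfies CNF iff every clause has >=1 true literal.
Check each row (bits = x1,x2,x3,x4,x5,x6,x7; clause T/F shown):
  row 0 [0000000]: clauses=TFFTTF -> 0
  row 1 [0000001]: clauses=TFTTTF -> 0
  row 2 [0000010]: clauses=TFFTTT -> 0
  row 3 [0000011]: clauses=TFTTTT -> 0
  row 4 [0000100]: clauses=TFFFTF -> 0
  (every remaining row is evaluated the same way; all 128 results are listed next)
Full result column, 8 rows per line (x1,x2,x3,x4 fixed per line; x5,x6,x7 runs 000..111 left to right):
  rows 0-7 [x1,x2,x3,x4=0000]: 00000000  (ones: 0)
  rows 8-15 [x1,x2,x3,x4=0001]: 00000000  (ones: 0)
  rows 16-23 [x1,x2,x3,x4=0010]: 00000000  (ones: 0)
  rows 24-31 [x1,x2,x3,x4=0011]: 00000000  (ones: 0)
  rows 32-39 [x1,x2,x3,x4=0100]: 01010000  (ones: 2)
  rows 40-47 [x1,x2,x3,x4=0101]: 01010101  (ones: 4)
  rows 48-55 [x1,x2,x3,x4=0110]: 01010000  (ones: 2)
  rows 56-63 [x1,x2,x3,x4=0111]: 01010101  (ones: 4)
  rows 64-71 [x1,x2,x3,x4=1000]: 00000000  (ones: 0)
  rows 72-79 [x1,x2,x3,x4=1001]: 00000000  (ones: 0)
  rows 80-87 [x1,x2,x3,x4=1010]: 00000000  (ones: 0)
  rows 88-95 [x1,x2,x3,x4=1011]: 00000000  (ones: 0)
  rows 96-103 [x1,x2,x3,x4=1100]: 01010000  (ones: 2)
  rows 104-111 [x1,x2,x3,x4=1101]: 01010101  (ones: 4)
  rows 112-119 [x1,x2,x3,x4=1110]: 01010000  (ones: 2)
  rows 120-127 [x1,x2,x3,x4=1111]: 01010101  (ones: 4)
Satisfying assignments = 0+0+0+0+2+4+2+4+0+0+0+0+2+4+2+4 = 24

24


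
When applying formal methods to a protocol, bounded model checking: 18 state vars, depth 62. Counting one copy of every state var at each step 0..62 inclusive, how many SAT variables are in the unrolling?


BMC unrolls to depth k, creating one copy of each state var for steps 0..k.
Step count = 62 + 1 = 63 (steps 0 through 62)
Vars per step = 18
Total = 18 * 63 = 1134

1134


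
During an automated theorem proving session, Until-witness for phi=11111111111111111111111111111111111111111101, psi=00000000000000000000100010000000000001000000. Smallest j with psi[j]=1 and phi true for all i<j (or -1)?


(phi U psi) at 0: need smallest j with psi[j]=1 and phi[i]=1 for all i in [0,j).
Scan from step 0:
  step 0: phi=1, psi=0 -> continue
  step 1: phi=1, psi=0 -> continue
  step 2: phi=1, psi=0 -> continue
  step 3: phi=1, psi=0 -> continue
  step 20: psi=1 and phi held for [0,20) -> witness found
Witness step = 20

20


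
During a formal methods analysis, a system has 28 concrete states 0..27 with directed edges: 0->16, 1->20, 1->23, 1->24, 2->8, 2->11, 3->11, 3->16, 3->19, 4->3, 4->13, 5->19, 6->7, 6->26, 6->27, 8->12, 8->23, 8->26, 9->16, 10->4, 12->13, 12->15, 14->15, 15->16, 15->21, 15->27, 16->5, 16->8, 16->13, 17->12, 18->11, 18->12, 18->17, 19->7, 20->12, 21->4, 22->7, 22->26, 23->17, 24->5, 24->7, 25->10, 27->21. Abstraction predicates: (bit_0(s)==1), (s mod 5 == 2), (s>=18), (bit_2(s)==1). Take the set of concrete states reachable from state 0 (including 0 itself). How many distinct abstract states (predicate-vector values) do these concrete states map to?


BFS from 0:
Concrete reachable: {0, 3, 4, 5, 7, 8, 11, 12, 13, 15, 16, 17, 19, 21, 23, 26, 27}
Abstract via predicates (bit_0(s)==1), (s mod 5 == 2), (s>=18), (bit_2(s)==1):
  (0,0,0,0) <- {0, 8, 16}
  (0,0,0,1) <- {4}
  (0,0,1,0) <- {26}
  (0,1,0,1) <- {12}
  (1,0,0,0) <- {3, 11}
  (1,0,0,1) <- {5, 13, 15}
  (1,0,1,0) <- {19}
  (1,0,1,1) <- {21, 23}
  (1,1,0,0) <- {17}
  (1,1,0,1) <- {7}
  (1,1,1,0) <- {27}
Distinct abstract states = 11

11


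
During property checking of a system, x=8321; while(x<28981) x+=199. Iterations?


Step 1: x goes from 8321 toward 28981 by 199; the body runs while x<28981, so iterations = ceil((bound-start)/step)
Step 2: Distance=20660
Step 3: ceil(20660/199)=104

104


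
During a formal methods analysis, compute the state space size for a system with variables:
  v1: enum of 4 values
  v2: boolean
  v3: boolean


State space = product of domain sizes of all variables.
Domain sizes:
  v1 (enum of 4 values): 4
  v2 (boolean): 2
  v3 (boolean): 2
Product = 4 * 2 * 2 = 16

16


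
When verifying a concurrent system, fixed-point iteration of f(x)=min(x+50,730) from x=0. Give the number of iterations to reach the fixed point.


Step 1: x=0, cap=730, increment=50
Step 2: x grows by 50 each step until capped at 730; fixed point is x=730
Step 3: iterations = ceil(730/50) = 15

15


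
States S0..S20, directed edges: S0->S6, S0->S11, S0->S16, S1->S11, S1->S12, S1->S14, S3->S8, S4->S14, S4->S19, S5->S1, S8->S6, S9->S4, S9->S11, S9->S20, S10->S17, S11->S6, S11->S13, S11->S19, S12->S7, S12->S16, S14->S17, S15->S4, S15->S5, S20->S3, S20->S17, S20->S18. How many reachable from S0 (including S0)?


BFS from S0:
  layer 0: {S0}
  layer 1: {S6, S11, S16}
  layer 2: {S13, S19}
Reachable set: {S0, S6, S11, S13, S16, S19}
Count = 6

6


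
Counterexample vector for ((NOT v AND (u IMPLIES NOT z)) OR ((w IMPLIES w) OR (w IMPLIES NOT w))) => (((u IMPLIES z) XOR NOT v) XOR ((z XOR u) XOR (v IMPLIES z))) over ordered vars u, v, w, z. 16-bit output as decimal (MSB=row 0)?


F1 = ((NOT v AND (u IMPLIES NOT z)) OR ((w IMPLIES w) OR (w IMPLIES NOT w)))
F2 = (((u IMPLIES z) XOR NOT v) XOR ((z XOR u) XOR (v IMPLIES z)))
Counterexample to F1=>F2 is where F1=1 and F2=0.
Evaluate each row (bits = u,v,w,z, MSB first):
  row 0 [0000]: F1=1 F2=1 -> F1&~F2 -> 0
  row 1 [0001]: F1=1 F2=0 -> F1&~F2 -> 1
  row 2 [0010]: F1=1 F2=1 -> F1&~F2 -> 0
  row 3 [0011]: F1=1 F2=0 -> F1&~F2 -> 1
  row 4 [0100]: F1=1 F2=1 -> F1&~F2 -> 0
  row 5 [0101]: F1=1 F2=1 -> F1&~F2 -> 0
  row 6 [0110]: F1=1 F2=1 -> F1&~F2 -> 0
  row 7 [0111]: F1=1 F2=1 -> F1&~F2 -> 0
  row 8 [1000]: F1=1 F2=1 -> F1&~F2 -> 0
  row 9 [1001]: F1=1 F2=1 -> F1&~F2 -> 0
  row 10 [1010]: F1=1 F2=1 -> F1&~F2 -> 0
  row 11 [1011]: F1=1 F2=1 -> F1&~F2 -> 0
  row 12 [1100]: F1=1 F2=1 -> F1&~F2 -> 0
  row 13 [1101]: F1=1 F2=0 -> F1&~F2 -> 1
  row 14 [1110]: F1=1 F2=1 -> F1&~F2 -> 0
  row 15 [1111]: F1=1 F2=0 -> F1&~F2 -> 1
Full result column, 4 rows per line (u,v fixed per line; w,z runs 00..11 left to right):
  rows 0-3 [u,v=00]: 0101  = hex 5
  rows 4-7 [u,v=01]: 0000  = hex 0
  rows 8-11 [u,v=10]: 0000  = hex 0
  rows 12-15 [u,v=11]: 0101  = hex 5
Counterexample vector (row 0 .. row 15) = 0101000000000101
Output column grouped in 4s = 0101 0000 0000 0101 = 0x5005
Convert to decimal digit by digit (value = value*16 + digit):
  5 -> 5
  5*16 + 0 = 80
  80*16 + 0 = 1280
  1280*16 + 5 = 20485
Decimal = 20485

20485


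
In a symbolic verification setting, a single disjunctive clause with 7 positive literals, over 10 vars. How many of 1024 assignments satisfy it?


Step 1: Total=2^10=1024
Step 2: Unsat when all 7 false: 2^3=8
Step 3: Sat=1024-8=1016

1016


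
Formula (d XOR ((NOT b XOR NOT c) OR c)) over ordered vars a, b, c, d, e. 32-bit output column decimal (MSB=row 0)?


Formula: (d XOR ((NOT b XOR NOT c) OR c)) over a, b, c, d, e (32 rows)
Evaluate each row (bits = a,b,c,d,e, MSB first):
  row 0 [00000]: (0 XOR ((NOT 0 XOR NOT 0) OR 0)) -> 0
  row 1 [00001]: (0 XOR ((NOT 0 XOR NOT 0) OR 0)) -> 0
  row 2 [00010]: (1 XOR ((NOT 0 XOR NOT 0) OR 0)) -> 1
  row 3 [00011]: (1 XOR ((NOT 0 XOR NOT 0) OR 0)) -> 1
  row 4 [00100]: (0 XOR ((NOT 0 XOR NOT 1) OR 1)) -> 1
  row 5 [00101]: (0 XOR ((NOT 0 XOR NOT 1) OR 1)) -> 1
  row 6 [00110]: (1 XOR ((NOT 0 XOR NOT 1) OR 1)) -> 0
  row 7 [00111]: (1 XOR ((NOT 0 XOR NOT 1) OR 1)) -> 0
  row 8 [01000]: (0 XOR ((NOT 1 XOR NOT 0) OR 0)) -> 1
  row 9 [01001]: (0 XOR ((NOT 1 XOR NOT 0) OR 0)) -> 1
  row 10 [01010]: (1 XOR ((NOT 1 XOR NOT 0) OR 0)) -> 0
  row 11 [01011]: (1 XOR ((NOT 1 XOR NOT 0) OR 0)) -> 0
  row 12 [01100]: (0 XOR ((NOT 1 XOR NOT 1) OR 1)) -> 1
  row 13 [01101]: (0 XOR ((NOT 1 XOR NOT 1) OR 1)) -> 1
  row 14 [01110]: (1 XOR ((NOT 1 XOR NOT 1) OR 1)) -> 0
  row 15 [01111]: (1 XOR ((NOT 1 XOR NOT 1) OR 1)) -> 0
  row 16 [10000]: (0 XOR ((NOT 0 XOR NOT 0) OR 0)) -> 0
  row 17 [10001]: (0 XOR ((NOT 0 XOR NOT 0) OR 0)) -> 0
  row 18 [10010]: (1 XOR ((NOT 0 XOR NOT 0) OR 0)) -> 1
  row 19 [10011]: (1 XOR ((NOT 0 XOR NOT 0) OR 0)) -> 1
  row 20 [10100]: (0 XOR ((NOT 0 XOR NOT 1) OR 1)) -> 1
  row 21 [10101]: (0 XOR ((NOT 0 XOR NOT 1) OR 1)) -> 1
  row 22 [10110]: (1 XOR ((NOT 0 XOR NOT 1) OR 1)) -> 0
  row 23 [10111]: (1 XOR ((NOT 0 XOR NOT 1) OR 1)) -> 0
  row 24 [11000]: (0 XOR ((NOT 1 XOR NOT 0) OR 0)) -> 1
  row 25 [11001]: (0 XOR ((NOT 1 XOR NOT 0) OR 0)) -> 1
  row 26 [11010]: (1 XOR ((NOT 1 XOR NOT 0) OR 0)) -> 0
  row 27 [11011]: (1 XOR ((NOT 1 XOR NOT 0) OR 0)) -> 0
  row 28 [11100]: (0 XOR ((NOT 1 XOR NOT 1) OR 1)) -> 1
  row 29 [11101]: (0 XOR ((NOT 1 XOR NOT 1) OR 1)) -> 1
  row 30 [11110]: (1 XOR ((NOT 1 XOR NOT 1) OR 1)) -> 0
  row 31 [11111]: (1 XOR ((NOT 1 XOR NOT 1) OR 1)) -> 0
Full result column, 4 rows per line (a,b,c fixed per line; d,e runs 00..11 left to right):
  rows 0-3 [a,b,c=000]: 0011  = hex 3
  rows 4-7 [a,b,c=001]: 1100  = hex C
  rows 8-11 [a,b,c=010]: 1100  = hex C
  rows 12-15 [a,b,c=011]: 1100  = hex C
  rows 16-19 [a,b,c=100]: 0011  = hex 3
  rows 20-23 [a,b,c=101]: 1100  = hex C
  rows 24-27 [a,b,c=110]: 1100  = hex C
  rows 28-31 [a,b,c=111]: 1100  = hex C
Output column (row 0 .. row 31) = 00111100110011000011110011001100
Output column grouped in 4s = 0011 1100 1100 1100 0011 1100 1100 1100 = 0x3CCC3CCC
Convert to decimal digit by digit (value = value*16 + digit):
  3 -> 3
  3*16 + 12 (C) = 60
  60*16 + 12 (C) = 972
  972*16 + 12 (C) = 15564
  15564*16 + 3 = 249027
  249027*16 + 12 (C) = 3984444
  3984444*16 + 12 (C) = 63751116
  63751116*16 + 12 (C) = 1020017868
Decimal = 1020017868

1020017868


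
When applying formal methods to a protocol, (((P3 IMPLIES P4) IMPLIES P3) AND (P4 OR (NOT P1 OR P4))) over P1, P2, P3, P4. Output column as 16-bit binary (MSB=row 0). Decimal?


Formula: (((P3 IMPLIES P4) IMPLIES P3) AND (P4 OR (NOT P1 OR P4))) over P1, P2, P3, P4 (16 rows)
Evaluate each row (bits = P1,P2,P3,P4, MSB first):
  row 0 [0000]: (((0 IMPLIES 0) IMPLIES 0) AND (0 OR (NOT 0 OR 0))) -> 0
  row 1 [0001]: (((0 IMPLIES 1) IMPLIES 0) AND (1 OR (NOT 0 OR 1))) -> 0
  row 2 [0010]: (((1 IMPLIES 0) IMPLIES 1) AND (0 OR (NOT 0 OR 0))) -> 1
  row 3 [0011]: (((1 IMPLIES 1) IMPLIES 1) AND (1 OR (NOT 0 OR 1))) -> 1
  row 4 [0100]: (((0 IMPLIES 0) IMPLIES 0) AND (0 OR (NOT 0 OR 0))) -> 0
  row 5 [0101]: (((0 IMPLIES 1) IMPLIES 0) AND (1 OR (NOT 0 OR 1))) -> 0
  row 6 [0110]: (((1 IMPLIES 0) IMPLIES 1) AND (0 OR (NOT 0 OR 0))) -> 1
  row 7 [0111]: (((1 IMPLIES 1) IMPLIES 1) AND (1 OR (NOT 0 OR 1))) -> 1
  row 8 [1000]: (((0 IMPLIES 0) IMPLIES 0) AND (0 OR (NOT 1 OR 0))) -> 0
  row 9 [1001]: (((0 IMPLIES 1) IMPLIES 0) AND (1 OR (NOT 1 OR 1))) -> 0
  row 10 [1010]: (((1 IMPLIES 0) IMPLIES 1) AND (0 OR (NOT 1 OR 0))) -> 0
  row 11 [1011]: (((1 IMPLIES 1) IMPLIES 1) AND (1 OR (NOT 1 OR 1))) -> 1
  row 12 [1100]: (((0 IMPLIES 0) IMPLIES 0) AND (0 OR (NOT 1 OR 0))) -> 0
  row 13 [1101]: (((0 IMPLIES 1) IMPLIES 0) AND (1 OR (NOT 1 OR 1))) -> 0
  row 14 [1110]: (((1 IMPLIES 0) IMPLIES 1) AND (0 OR (NOT 1 OR 0))) -> 0
  row 15 [1111]: (((1 IMPLIES 1) IMPLIES 1) AND (1 OR (NOT 1 OR 1))) -> 1
Full result column, 4 rows per line (P1,P2 fixed per line; P3,P4 runs 00..11 left to right):
  rows 0-3 [P1,P2=00]: 0011  = hex 3
  rows 4-7 [P1,P2=01]: 0011  = hex 3
  rows 8-11 [P1,P2=10]: 0001  = hex 1
  rows 12-15 [P1,P2=11]: 0001  = hex 1
Output column (row 0 .. row 15) = 0011001100010001
Output column grouped in 4s = 0011 0011 0001 0001 = 0x3311
Convert to decimal digit by digit (value = value*16 + digit):
  3 -> 3
  3*16 + 3 = 51
  51*16 + 1 = 817
  817*16 + 1 = 13073
Decimal = 13073

13073
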